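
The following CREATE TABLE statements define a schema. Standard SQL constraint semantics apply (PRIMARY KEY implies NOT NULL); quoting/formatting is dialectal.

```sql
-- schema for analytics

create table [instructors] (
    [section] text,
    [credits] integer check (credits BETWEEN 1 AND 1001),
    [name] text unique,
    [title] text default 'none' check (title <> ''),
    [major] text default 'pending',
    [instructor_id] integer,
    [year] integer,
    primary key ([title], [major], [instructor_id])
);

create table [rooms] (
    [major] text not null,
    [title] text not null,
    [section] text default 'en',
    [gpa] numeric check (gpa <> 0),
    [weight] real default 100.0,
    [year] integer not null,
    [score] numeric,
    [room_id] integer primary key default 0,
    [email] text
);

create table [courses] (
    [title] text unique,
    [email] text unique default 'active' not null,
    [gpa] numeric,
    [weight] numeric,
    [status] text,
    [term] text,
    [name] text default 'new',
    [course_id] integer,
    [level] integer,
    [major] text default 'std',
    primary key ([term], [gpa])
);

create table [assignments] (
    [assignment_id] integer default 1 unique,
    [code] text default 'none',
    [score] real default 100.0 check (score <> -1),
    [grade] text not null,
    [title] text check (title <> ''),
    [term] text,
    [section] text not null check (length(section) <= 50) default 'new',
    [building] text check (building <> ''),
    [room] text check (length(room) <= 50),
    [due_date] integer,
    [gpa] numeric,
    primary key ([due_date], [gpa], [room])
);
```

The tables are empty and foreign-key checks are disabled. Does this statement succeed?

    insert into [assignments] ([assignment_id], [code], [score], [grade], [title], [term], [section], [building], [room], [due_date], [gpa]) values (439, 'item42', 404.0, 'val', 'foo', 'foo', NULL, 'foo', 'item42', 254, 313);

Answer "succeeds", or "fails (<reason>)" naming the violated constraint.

fails (NOT NULL on section)

section is explicitly set to NULL, but section is declared NOT NULL.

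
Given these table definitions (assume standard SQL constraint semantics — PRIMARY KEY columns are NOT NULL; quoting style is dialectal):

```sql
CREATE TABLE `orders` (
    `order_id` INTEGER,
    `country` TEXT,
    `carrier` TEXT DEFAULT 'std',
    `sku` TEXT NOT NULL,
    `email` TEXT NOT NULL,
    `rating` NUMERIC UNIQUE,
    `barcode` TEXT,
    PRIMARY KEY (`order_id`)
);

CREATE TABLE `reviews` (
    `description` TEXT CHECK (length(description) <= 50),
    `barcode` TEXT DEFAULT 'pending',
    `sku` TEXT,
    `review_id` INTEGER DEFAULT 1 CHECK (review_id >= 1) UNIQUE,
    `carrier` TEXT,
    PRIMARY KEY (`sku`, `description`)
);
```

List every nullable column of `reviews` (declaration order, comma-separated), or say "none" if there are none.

barcode, review_id, carrier

- description: part of the PRIMARY KEY, which implies NOT NULL → not nullable.
- barcode: DEFAULT only fills an omitted column; an explicit NULL is still allowed → nullable.
- sku: part of the PRIMARY KEY, which implies NOT NULL → not nullable.
- review_id: CHECK does not forbid NULL (a CHECK constraint passes when its expression is NULL) → nullable.
- carrier: no NOT NULL constraint applies → nullable.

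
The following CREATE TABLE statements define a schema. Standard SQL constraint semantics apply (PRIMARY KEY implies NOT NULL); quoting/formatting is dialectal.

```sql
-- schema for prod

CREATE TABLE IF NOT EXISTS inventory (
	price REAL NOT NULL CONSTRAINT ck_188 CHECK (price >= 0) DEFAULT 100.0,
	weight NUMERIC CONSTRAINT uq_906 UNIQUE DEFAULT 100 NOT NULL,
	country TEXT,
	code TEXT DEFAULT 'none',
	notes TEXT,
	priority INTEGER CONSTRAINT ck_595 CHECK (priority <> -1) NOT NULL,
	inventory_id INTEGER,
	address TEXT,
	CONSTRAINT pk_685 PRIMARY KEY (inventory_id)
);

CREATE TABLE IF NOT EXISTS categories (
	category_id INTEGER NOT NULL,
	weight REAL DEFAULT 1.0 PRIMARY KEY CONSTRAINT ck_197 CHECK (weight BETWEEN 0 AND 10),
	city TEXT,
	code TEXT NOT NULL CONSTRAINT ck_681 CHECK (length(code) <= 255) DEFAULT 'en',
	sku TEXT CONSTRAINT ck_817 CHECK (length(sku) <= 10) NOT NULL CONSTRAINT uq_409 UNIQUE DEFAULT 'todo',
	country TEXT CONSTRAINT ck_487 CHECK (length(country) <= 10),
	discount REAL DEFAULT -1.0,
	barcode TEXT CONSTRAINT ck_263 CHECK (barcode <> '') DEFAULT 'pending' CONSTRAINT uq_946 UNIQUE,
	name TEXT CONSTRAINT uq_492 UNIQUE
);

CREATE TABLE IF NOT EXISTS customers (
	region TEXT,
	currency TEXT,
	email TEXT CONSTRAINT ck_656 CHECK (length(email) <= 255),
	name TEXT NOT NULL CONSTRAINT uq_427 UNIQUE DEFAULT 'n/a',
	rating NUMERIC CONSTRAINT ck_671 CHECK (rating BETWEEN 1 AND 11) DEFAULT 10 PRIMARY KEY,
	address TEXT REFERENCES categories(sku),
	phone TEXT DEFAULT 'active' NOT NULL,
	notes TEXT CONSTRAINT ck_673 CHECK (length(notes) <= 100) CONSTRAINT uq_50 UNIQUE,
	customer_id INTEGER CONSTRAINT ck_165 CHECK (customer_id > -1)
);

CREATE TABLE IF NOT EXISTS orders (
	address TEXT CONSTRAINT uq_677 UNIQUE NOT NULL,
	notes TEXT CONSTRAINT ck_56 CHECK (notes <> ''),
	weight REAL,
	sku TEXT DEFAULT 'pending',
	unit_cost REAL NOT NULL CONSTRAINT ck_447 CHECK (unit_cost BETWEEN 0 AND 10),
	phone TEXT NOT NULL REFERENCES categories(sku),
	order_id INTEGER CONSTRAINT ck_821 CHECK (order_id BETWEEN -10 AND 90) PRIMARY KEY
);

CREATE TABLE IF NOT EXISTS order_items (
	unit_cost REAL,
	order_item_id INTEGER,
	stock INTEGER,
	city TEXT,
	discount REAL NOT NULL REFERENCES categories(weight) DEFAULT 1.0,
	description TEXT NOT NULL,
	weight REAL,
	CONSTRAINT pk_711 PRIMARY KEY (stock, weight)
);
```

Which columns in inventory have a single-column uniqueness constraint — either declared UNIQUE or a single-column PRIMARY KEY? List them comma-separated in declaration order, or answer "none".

- price: no UNIQUE or single-column PK constraint.
- weight: declared UNIQUE → unique.
- country: no UNIQUE or single-column PK constraint.
- code: no UNIQUE or single-column PK constraint.
- notes: no UNIQUE or single-column PK constraint.
- priority: no UNIQUE or single-column PK constraint.
- inventory_id: single-column PRIMARY KEY → unique.
- address: no UNIQUE or single-column PK constraint.

weight, inventory_id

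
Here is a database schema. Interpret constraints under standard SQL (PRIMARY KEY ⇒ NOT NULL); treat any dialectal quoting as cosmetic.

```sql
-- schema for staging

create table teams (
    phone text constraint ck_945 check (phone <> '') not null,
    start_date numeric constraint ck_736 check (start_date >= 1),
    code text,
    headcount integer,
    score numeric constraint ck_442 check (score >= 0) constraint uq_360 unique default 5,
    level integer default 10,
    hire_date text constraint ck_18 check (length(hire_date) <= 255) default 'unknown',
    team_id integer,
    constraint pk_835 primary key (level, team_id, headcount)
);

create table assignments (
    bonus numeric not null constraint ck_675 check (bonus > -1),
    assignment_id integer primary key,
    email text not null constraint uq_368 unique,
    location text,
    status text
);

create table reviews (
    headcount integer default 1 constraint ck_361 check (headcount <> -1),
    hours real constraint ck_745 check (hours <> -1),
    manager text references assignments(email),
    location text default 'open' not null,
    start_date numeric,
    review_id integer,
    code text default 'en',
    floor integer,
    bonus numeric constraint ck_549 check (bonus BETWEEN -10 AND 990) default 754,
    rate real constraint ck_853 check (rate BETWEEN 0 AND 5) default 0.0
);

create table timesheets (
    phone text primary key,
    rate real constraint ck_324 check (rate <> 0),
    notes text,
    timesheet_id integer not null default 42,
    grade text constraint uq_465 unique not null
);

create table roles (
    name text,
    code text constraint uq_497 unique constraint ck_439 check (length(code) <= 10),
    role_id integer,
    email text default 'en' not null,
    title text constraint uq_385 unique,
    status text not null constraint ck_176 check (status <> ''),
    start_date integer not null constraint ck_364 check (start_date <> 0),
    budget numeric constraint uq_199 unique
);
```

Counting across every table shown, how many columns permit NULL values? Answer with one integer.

teams: 4 nullable (start_date, code, score, hire_date — PK (level, team_id, headcount) and explicit NOT NULL columns excluded).
assignments: 2 nullable (location, status — PK (assignment_id) and explicit NOT NULL columns excluded).
reviews: 9 nullable (headcount, hours, manager, start_date, review_id, code, floor, bonus, rate — PK none and explicit NOT NULL columns excluded).
timesheets: 2 nullable (rate, notes — PK (phone) and explicit NOT NULL columns excluded).
roles: 5 nullable (name, code, role_id, title, budget — PK none and explicit NOT NULL columns excluded).
Total: 4 + 2 + 9 + 2 + 5 = 22.

22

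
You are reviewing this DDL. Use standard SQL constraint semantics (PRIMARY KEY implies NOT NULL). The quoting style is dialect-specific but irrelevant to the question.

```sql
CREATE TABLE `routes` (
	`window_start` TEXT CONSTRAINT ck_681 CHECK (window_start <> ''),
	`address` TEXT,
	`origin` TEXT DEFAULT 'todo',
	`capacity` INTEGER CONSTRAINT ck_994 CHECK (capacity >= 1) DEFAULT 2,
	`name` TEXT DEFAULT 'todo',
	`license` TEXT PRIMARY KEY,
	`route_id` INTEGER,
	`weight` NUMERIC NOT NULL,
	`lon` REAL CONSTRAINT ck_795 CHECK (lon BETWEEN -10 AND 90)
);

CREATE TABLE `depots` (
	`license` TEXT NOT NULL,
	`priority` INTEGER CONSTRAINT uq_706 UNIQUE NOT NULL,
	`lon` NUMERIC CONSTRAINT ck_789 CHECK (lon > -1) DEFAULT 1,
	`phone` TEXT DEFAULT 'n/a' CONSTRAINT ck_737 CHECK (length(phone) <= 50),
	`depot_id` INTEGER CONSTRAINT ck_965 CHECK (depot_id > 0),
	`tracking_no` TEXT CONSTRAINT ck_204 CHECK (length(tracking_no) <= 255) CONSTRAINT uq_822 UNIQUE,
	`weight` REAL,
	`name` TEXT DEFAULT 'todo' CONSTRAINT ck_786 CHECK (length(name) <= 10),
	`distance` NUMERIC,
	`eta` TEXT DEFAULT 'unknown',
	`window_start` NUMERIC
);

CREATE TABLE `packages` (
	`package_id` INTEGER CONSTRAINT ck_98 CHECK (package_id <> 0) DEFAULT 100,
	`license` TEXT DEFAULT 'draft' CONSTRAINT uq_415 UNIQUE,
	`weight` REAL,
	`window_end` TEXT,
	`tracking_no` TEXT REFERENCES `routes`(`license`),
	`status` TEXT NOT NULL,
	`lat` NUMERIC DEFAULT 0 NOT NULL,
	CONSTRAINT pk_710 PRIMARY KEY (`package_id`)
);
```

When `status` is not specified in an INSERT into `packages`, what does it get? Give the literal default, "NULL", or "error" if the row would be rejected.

status has no DEFAULT clause.
Omitting it would insert NULL, but it is declared NOT NULL, so the INSERT fails.

error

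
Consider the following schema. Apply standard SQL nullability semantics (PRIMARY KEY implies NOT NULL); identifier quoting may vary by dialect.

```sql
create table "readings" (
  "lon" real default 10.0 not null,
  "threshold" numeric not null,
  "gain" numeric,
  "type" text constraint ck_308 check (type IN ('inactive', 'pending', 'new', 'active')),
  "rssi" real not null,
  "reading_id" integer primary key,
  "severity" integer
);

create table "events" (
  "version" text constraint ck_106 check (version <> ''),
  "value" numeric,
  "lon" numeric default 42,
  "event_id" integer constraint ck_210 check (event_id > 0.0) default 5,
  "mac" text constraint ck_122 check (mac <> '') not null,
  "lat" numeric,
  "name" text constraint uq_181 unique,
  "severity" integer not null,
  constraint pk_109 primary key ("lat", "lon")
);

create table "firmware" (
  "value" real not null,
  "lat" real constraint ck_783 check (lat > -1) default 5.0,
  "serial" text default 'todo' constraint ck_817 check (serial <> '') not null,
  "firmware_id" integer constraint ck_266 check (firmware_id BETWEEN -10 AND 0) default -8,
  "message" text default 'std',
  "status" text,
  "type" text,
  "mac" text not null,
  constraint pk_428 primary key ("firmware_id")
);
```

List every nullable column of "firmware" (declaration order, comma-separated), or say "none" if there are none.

- value: declared NOT NULL → not nullable.
- lat: CHECK does not forbid NULL (a CHECK constraint passes when its expression is NULL) → nullable.
- serial: declared NOT NULL → not nullable.
- firmware_id: part of the PRIMARY KEY, which implies NOT NULL → not nullable.
- message: DEFAULT only fills an omitted column; an explicit NULL is still allowed → nullable.
- status: no NOT NULL constraint applies → nullable.
- type: no NOT NULL constraint applies → nullable.
- mac: declared NOT NULL → not nullable.

lat, message, status, type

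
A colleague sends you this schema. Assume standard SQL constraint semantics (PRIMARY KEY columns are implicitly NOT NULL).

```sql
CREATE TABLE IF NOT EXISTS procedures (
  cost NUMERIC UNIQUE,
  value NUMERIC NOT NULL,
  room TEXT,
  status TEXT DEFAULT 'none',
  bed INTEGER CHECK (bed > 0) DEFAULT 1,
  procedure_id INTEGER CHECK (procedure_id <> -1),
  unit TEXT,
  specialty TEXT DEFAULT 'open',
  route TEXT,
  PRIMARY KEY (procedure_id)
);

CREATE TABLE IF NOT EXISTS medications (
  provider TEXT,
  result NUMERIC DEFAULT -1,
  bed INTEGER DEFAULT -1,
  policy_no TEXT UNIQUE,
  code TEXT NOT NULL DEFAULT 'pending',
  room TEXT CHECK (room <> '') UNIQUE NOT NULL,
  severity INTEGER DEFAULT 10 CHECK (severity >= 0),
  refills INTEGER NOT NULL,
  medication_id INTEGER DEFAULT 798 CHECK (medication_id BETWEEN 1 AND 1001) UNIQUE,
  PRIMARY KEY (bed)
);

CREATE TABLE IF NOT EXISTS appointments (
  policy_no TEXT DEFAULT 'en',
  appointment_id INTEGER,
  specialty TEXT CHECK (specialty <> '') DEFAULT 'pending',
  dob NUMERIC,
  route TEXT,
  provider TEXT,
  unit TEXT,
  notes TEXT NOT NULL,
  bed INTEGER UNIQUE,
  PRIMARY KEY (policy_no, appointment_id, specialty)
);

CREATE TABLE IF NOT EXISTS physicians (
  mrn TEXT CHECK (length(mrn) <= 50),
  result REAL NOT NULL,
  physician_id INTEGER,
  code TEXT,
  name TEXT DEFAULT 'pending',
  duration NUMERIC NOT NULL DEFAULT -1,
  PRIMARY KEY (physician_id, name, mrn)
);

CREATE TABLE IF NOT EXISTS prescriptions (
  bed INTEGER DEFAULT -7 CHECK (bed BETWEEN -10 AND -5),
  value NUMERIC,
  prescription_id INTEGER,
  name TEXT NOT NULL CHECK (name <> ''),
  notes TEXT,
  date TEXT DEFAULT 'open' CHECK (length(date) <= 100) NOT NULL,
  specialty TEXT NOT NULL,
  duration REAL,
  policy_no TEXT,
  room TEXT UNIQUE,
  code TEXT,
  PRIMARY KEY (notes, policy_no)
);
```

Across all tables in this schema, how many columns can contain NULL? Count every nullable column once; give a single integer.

24

procedures: 7 nullable (cost, room, status, bed, unit, specialty, route — PK (procedure_id) and explicit NOT NULL columns excluded).
medications: 5 nullable (provider, result, policy_no, severity, medication_id — PK (bed) and explicit NOT NULL columns excluded).
appointments: 5 nullable (dob, route, provider, unit, bed — PK (policy_no, appointment_id, specialty) and explicit NOT NULL columns excluded).
physicians: 1 nullable (code — PK (physician_id, name, mrn) and explicit NOT NULL columns excluded).
prescriptions: 6 nullable (bed, value, prescription_id, duration, room, code — PK (notes, policy_no) and explicit NOT NULL columns excluded).
Total: 7 + 5 + 5 + 1 + 6 = 24.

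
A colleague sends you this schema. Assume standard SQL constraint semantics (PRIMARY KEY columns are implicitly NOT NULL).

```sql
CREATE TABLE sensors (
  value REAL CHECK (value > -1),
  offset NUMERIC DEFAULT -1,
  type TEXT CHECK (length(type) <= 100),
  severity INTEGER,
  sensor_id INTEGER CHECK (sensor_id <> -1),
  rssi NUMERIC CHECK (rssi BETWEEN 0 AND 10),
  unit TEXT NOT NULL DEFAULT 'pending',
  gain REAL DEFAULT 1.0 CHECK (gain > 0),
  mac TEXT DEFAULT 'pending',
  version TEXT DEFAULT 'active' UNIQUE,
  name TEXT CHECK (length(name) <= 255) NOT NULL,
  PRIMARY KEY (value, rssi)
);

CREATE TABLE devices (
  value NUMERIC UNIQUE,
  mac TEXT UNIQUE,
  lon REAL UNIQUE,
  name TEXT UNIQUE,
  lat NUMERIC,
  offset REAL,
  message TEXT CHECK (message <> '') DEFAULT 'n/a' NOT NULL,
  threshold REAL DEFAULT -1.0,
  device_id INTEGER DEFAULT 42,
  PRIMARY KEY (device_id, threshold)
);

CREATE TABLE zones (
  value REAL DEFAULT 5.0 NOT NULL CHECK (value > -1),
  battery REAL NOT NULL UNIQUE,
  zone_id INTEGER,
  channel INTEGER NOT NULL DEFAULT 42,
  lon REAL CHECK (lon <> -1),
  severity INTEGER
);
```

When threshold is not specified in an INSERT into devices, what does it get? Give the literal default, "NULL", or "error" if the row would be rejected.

-1.0

threshold has an explicit DEFAULT -1.0.
When the column is omitted from an INSERT, that default is used.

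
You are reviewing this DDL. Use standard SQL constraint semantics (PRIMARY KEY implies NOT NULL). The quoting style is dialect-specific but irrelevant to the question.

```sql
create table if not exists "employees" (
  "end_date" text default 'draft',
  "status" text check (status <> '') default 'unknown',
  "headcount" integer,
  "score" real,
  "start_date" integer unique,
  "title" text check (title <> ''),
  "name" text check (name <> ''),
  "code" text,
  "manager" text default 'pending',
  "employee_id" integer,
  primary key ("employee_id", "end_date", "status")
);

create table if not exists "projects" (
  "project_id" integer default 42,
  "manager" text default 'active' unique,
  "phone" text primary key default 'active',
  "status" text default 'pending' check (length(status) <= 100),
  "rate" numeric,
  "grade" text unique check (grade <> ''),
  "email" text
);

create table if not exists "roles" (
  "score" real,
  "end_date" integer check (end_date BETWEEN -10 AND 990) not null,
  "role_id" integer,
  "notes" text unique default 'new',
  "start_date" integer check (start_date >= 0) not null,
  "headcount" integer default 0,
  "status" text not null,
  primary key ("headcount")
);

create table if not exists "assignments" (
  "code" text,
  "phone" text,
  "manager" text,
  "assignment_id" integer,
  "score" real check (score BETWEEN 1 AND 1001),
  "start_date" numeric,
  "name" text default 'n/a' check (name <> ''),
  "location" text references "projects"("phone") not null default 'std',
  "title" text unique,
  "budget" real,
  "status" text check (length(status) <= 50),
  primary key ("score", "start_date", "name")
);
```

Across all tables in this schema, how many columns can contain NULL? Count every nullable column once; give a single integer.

employees: 7 nullable (headcount, score, start_date, title, name, code, manager — PK (employee_id, end_date, status) and explicit NOT NULL columns excluded).
projects: 6 nullable (project_id, manager, status, rate, grade, email — PK (phone) and explicit NOT NULL columns excluded).
roles: 3 nullable (score, role_id, notes — PK (headcount) and explicit NOT NULL columns excluded).
assignments: 7 nullable (code, phone, manager, assignment_id, title, budget, status — PK (score, start_date, name) and explicit NOT NULL columns excluded).
Total: 7 + 6 + 3 + 7 = 23.

23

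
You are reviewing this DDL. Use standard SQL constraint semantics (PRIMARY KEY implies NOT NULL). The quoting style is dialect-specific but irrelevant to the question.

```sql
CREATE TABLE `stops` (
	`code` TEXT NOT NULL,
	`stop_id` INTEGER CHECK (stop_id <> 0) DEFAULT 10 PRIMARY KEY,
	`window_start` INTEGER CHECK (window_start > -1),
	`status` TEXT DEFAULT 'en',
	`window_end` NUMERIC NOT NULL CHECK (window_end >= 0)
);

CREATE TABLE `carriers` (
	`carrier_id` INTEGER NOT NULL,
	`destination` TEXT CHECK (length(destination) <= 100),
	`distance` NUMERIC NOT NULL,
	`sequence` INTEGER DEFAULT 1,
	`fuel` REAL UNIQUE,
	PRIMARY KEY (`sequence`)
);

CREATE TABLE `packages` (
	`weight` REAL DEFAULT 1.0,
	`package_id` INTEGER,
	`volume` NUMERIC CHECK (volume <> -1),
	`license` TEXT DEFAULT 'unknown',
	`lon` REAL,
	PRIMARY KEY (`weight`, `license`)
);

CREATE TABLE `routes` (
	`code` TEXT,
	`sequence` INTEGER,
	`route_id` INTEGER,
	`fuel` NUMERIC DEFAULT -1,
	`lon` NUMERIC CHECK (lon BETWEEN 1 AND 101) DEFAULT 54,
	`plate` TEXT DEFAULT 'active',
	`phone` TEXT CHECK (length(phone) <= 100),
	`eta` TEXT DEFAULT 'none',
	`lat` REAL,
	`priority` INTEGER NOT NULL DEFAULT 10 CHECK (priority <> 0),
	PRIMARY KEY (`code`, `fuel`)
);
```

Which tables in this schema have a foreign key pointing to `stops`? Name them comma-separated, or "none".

none

No REFERENCES clause anywhere in the schema names stops.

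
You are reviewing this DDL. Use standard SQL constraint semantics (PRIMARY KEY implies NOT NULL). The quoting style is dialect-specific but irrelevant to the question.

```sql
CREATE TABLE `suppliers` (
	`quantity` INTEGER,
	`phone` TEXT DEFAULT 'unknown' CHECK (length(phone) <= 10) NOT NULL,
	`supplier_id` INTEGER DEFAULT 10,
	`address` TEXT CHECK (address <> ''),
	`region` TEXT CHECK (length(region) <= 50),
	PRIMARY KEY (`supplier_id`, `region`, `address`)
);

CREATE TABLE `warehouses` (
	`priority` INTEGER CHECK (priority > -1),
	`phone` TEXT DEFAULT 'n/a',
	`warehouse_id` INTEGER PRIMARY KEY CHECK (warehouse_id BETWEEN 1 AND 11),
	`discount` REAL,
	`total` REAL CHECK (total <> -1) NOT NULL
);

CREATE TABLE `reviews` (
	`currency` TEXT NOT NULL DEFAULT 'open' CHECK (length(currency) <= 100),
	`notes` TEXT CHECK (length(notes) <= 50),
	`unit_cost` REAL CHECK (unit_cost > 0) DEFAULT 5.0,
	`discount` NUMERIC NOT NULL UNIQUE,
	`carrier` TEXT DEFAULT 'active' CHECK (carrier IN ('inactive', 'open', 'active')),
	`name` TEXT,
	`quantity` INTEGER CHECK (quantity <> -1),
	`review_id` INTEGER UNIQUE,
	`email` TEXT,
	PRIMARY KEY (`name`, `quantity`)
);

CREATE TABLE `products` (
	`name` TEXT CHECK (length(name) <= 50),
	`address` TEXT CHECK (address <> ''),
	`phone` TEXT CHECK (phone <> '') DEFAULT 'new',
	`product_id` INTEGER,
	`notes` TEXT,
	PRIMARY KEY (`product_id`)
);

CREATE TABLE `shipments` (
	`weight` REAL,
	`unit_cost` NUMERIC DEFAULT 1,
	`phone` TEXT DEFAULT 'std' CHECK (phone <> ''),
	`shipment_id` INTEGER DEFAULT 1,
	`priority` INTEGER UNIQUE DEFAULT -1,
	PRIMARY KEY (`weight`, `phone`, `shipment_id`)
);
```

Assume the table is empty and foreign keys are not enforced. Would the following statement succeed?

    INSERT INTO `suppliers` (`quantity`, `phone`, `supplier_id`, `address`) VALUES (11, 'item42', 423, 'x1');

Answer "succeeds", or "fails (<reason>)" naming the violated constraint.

region is omitted from the column list and has no DEFAULT, so it would receive NULL.
But region is part of the PRIMARY KEY (implied NOT NULL).

fails (NOT NULL on region)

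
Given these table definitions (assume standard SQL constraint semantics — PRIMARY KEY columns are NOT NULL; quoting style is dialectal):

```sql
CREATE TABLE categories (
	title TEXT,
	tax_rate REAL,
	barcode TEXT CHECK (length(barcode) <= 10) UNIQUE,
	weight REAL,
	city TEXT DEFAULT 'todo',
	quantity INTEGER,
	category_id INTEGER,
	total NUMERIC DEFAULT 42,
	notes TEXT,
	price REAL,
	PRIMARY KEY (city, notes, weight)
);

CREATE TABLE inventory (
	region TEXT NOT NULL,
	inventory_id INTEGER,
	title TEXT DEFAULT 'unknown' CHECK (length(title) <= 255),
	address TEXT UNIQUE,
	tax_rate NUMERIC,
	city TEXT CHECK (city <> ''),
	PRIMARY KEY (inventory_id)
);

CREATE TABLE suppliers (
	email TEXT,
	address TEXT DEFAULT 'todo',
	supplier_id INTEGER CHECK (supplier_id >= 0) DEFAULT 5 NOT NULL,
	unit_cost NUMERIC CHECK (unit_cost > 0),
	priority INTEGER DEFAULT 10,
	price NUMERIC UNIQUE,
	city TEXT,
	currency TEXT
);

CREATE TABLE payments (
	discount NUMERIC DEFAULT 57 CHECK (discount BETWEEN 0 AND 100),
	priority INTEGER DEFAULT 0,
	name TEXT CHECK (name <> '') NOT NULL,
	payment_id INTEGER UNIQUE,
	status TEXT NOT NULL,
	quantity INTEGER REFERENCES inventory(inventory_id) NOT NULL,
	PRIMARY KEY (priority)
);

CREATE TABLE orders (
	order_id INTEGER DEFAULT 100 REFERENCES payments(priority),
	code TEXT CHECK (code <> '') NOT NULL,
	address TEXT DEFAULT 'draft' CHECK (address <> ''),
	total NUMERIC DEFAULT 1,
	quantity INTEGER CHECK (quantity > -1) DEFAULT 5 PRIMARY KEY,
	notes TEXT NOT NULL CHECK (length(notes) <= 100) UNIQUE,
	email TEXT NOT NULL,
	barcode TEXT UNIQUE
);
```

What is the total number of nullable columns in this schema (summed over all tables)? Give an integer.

categories: 7 nullable (title, tax_rate, barcode, quantity, category_id, total, price — PK (city, notes, weight) and explicit NOT NULL columns excluded).
inventory: 4 nullable (title, address, tax_rate, city — PK (inventory_id) and explicit NOT NULL columns excluded).
suppliers: 7 nullable (email, address, unit_cost, priority, price, city, currency — PK none and explicit NOT NULL columns excluded).
payments: 2 nullable (discount, payment_id — PK (priority) and explicit NOT NULL columns excluded).
orders: 4 nullable (order_id, address, total, barcode — PK (quantity) and explicit NOT NULL columns excluded).
Total: 7 + 4 + 7 + 2 + 4 = 24.

24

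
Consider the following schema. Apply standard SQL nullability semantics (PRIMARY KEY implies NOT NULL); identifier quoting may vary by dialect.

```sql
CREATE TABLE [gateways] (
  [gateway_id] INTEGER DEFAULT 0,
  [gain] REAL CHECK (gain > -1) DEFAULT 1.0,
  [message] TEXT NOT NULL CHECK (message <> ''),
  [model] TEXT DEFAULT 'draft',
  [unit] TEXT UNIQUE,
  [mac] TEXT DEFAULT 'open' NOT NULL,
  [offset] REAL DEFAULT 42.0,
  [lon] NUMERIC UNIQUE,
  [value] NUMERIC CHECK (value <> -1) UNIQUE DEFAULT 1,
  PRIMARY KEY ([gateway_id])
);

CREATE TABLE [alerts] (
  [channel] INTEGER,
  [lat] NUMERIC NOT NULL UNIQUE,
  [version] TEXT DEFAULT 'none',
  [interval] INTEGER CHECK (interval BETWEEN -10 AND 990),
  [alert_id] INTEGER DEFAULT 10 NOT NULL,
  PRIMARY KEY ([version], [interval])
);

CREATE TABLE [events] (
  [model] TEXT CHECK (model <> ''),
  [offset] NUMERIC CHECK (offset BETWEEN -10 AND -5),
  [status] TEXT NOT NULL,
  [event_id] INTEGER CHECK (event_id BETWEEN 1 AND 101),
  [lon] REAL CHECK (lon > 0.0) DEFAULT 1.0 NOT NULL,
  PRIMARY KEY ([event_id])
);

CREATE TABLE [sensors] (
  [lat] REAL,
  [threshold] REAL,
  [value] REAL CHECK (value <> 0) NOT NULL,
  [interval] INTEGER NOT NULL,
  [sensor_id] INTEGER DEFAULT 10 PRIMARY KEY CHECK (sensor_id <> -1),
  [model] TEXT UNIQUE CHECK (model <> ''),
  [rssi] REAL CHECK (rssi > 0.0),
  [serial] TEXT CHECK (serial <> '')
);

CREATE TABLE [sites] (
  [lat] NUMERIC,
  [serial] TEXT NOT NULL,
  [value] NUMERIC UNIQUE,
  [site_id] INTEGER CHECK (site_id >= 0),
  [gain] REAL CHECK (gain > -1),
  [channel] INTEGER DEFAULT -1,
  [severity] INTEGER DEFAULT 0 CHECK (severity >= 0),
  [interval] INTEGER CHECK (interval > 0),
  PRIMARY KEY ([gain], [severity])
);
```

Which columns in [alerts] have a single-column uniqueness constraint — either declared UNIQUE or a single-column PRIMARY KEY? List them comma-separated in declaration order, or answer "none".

lat

- channel: no UNIQUE or single-column PK constraint.
- lat: declared UNIQUE → unique.
- version: part of a composite PRIMARY KEY — only the tuple is unique, not this column on its own.
- interval: part of a composite PRIMARY KEY — only the tuple is unique, not this column on its own.
- alert_id: no UNIQUE or single-column PK constraint.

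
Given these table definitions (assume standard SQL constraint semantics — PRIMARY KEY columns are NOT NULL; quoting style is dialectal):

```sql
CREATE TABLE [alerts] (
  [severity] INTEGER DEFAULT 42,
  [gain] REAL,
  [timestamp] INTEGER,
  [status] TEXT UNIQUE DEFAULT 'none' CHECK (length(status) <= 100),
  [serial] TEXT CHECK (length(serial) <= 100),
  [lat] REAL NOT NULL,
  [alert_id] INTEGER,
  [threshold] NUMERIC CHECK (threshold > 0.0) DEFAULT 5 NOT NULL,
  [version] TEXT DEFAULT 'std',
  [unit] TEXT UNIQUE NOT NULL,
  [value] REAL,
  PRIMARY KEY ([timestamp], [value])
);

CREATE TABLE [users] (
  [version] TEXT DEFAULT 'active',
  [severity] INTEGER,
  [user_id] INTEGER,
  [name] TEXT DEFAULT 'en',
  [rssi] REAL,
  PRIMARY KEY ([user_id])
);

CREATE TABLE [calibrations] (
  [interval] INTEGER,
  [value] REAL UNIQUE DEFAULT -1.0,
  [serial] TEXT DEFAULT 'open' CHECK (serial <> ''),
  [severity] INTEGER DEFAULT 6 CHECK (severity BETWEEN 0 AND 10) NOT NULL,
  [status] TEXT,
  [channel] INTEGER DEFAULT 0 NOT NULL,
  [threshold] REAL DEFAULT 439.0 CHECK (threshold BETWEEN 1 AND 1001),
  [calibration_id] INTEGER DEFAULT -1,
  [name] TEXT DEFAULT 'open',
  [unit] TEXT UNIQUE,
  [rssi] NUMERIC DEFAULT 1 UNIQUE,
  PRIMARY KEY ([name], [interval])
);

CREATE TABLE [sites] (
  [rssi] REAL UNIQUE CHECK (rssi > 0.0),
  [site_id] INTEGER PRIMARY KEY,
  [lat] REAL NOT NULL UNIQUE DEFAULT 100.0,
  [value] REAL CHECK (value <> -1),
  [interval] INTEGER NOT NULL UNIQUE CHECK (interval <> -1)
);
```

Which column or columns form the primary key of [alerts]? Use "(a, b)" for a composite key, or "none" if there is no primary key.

(timestamp, value)

A table-level PRIMARY KEY clause names 2 columns: timestamp, value.
This is a composite key — the combination is unique, not each column individually.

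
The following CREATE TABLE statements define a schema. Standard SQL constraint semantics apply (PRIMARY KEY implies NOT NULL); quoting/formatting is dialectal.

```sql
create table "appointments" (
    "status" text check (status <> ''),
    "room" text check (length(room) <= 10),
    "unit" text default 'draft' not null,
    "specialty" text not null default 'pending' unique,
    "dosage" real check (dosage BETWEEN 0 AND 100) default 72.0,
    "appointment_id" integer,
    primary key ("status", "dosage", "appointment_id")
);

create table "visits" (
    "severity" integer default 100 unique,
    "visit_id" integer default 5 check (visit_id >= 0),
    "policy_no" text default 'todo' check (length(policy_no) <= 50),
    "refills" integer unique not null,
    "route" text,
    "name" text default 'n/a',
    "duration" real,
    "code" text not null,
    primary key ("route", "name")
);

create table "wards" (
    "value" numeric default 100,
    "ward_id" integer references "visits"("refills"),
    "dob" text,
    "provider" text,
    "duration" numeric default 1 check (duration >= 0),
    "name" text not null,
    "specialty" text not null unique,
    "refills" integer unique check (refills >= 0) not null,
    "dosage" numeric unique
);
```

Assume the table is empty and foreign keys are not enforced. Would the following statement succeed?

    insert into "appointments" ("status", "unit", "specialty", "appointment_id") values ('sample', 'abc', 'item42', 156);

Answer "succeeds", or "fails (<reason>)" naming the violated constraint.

succeeds

NOT NULL columns: appointment_id is supplied; dosage defaults to 72.0; specialty is supplied; status is supplied; unit is supplied.
CHECK constraints: 'sample' satisfies (status <> '').
No constraint is violated.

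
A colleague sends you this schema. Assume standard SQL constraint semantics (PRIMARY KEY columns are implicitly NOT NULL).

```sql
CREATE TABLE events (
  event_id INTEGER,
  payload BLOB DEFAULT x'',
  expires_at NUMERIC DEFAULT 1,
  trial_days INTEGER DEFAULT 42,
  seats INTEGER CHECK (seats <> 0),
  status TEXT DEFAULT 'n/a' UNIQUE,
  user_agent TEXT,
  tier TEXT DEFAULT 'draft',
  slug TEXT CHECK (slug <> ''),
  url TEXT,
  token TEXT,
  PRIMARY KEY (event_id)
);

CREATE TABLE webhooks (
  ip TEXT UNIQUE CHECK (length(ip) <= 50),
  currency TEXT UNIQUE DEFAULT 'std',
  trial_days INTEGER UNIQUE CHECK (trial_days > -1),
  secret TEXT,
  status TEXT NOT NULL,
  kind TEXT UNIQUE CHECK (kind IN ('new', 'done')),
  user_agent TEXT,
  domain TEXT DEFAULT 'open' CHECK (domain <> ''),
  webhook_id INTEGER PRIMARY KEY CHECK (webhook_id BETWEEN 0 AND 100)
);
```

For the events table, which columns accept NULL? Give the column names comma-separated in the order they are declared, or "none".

payload, expires_at, trial_days, seats, status, user_agent, tier, slug, url, token

- event_id: part of the PRIMARY KEY, which implies NOT NULL → not nullable.
- payload: DEFAULT only fills an omitted column; an explicit NULL is still allowed → nullable.
- expires_at: DEFAULT only fills an omitted column; an explicit NULL is still allowed → nullable.
- trial_days: DEFAULT only fills an omitted column; an explicit NULL is still allowed → nullable.
- seats: CHECK does not forbid NULL (a CHECK constraint passes when its expression is NULL) → nullable.
- status: UNIQUE does not imply NOT NULL → nullable.
- user_agent: no NOT NULL constraint applies → nullable.
- tier: DEFAULT only fills an omitted column; an explicit NULL is still allowed → nullable.
- slug: CHECK does not forbid NULL (a CHECK constraint passes when its expression is NULL) → nullable.
- url: no NOT NULL constraint applies → nullable.
- token: no NOT NULL constraint applies → nullable.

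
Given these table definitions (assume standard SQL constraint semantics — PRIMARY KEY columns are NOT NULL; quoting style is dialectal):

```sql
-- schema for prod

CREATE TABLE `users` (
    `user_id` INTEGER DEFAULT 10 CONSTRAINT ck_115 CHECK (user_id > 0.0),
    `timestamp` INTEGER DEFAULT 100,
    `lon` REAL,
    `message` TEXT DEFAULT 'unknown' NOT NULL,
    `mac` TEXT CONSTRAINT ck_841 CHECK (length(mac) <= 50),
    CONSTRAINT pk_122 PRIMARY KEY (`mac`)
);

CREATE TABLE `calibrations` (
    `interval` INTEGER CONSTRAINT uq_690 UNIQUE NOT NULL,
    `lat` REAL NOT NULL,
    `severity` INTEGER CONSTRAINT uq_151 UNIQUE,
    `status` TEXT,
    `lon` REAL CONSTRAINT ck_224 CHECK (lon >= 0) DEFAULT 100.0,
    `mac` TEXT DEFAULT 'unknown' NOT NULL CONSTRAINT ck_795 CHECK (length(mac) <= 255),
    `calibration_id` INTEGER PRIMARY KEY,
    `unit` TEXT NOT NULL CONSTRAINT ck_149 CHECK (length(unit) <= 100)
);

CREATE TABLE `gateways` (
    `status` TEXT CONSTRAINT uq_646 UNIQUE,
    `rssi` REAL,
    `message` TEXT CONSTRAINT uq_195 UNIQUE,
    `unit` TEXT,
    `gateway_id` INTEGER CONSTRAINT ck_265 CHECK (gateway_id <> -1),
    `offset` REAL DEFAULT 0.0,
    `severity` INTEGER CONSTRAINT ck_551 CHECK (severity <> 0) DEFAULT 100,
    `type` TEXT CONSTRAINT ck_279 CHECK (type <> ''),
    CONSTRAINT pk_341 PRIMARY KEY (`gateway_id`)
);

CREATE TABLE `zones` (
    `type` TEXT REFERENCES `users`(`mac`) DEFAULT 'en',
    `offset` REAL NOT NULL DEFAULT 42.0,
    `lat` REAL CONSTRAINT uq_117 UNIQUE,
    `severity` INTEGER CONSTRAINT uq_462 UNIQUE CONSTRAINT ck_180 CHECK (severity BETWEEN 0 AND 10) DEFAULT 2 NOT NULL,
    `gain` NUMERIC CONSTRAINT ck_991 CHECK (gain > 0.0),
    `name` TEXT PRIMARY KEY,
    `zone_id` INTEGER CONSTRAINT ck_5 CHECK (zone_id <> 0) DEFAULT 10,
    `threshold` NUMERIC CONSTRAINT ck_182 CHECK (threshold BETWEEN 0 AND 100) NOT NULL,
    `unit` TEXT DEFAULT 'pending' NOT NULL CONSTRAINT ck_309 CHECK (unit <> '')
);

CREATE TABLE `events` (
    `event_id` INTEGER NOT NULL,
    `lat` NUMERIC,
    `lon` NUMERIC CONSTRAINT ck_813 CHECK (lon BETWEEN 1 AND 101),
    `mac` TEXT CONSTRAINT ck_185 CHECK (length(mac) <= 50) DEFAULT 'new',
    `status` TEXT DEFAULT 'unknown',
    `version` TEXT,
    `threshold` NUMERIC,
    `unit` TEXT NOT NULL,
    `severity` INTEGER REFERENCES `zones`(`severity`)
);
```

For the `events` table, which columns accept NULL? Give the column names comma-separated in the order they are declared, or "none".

- event_id: declared NOT NULL → not nullable.
- lat: no NOT NULL constraint applies → nullable.
- lon: CHECK does not forbid NULL (a CHECK constraint passes when its expression is NULL) → nullable.
- mac: CHECK does not forbid NULL (a CHECK constraint passes when its expression is NULL) → nullable.
- status: DEFAULT only fills an omitted column; an explicit NULL is still allowed → nullable.
- version: no NOT NULL constraint applies → nullable.
- threshold: no NOT NULL constraint applies → nullable.
- unit: declared NOT NULL → not nullable.
- severity: a foreign key column may be NULL unless separately constrained → nullable.

lat, lon, mac, status, version, threshold, severity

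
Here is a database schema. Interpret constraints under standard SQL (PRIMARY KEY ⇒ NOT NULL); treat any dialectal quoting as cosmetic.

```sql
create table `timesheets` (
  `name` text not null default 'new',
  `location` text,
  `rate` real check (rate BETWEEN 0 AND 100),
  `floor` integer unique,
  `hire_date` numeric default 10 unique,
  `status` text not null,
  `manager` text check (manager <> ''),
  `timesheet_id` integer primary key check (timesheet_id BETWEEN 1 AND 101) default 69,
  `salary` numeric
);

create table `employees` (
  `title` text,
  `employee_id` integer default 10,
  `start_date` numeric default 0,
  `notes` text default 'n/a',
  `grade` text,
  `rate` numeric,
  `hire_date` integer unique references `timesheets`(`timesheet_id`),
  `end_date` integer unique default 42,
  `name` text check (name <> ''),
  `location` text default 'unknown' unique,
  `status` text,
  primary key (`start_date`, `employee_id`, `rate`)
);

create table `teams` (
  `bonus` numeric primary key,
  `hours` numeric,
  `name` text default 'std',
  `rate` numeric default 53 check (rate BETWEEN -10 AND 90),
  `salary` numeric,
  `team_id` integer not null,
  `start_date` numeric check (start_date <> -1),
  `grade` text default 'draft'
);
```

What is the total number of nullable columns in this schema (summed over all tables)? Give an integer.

timesheets: 6 nullable (location, rate, floor, hire_date, manager, salary — PK (timesheet_id) and explicit NOT NULL columns excluded).
employees: 8 nullable (title, notes, grade, hire_date, end_date, name, location, status — PK (start_date, employee_id, rate) and explicit NOT NULL columns excluded).
teams: 6 nullable (hours, name, rate, salary, start_date, grade — PK (bonus) and explicit NOT NULL columns excluded).
Total: 6 + 8 + 6 = 20.

20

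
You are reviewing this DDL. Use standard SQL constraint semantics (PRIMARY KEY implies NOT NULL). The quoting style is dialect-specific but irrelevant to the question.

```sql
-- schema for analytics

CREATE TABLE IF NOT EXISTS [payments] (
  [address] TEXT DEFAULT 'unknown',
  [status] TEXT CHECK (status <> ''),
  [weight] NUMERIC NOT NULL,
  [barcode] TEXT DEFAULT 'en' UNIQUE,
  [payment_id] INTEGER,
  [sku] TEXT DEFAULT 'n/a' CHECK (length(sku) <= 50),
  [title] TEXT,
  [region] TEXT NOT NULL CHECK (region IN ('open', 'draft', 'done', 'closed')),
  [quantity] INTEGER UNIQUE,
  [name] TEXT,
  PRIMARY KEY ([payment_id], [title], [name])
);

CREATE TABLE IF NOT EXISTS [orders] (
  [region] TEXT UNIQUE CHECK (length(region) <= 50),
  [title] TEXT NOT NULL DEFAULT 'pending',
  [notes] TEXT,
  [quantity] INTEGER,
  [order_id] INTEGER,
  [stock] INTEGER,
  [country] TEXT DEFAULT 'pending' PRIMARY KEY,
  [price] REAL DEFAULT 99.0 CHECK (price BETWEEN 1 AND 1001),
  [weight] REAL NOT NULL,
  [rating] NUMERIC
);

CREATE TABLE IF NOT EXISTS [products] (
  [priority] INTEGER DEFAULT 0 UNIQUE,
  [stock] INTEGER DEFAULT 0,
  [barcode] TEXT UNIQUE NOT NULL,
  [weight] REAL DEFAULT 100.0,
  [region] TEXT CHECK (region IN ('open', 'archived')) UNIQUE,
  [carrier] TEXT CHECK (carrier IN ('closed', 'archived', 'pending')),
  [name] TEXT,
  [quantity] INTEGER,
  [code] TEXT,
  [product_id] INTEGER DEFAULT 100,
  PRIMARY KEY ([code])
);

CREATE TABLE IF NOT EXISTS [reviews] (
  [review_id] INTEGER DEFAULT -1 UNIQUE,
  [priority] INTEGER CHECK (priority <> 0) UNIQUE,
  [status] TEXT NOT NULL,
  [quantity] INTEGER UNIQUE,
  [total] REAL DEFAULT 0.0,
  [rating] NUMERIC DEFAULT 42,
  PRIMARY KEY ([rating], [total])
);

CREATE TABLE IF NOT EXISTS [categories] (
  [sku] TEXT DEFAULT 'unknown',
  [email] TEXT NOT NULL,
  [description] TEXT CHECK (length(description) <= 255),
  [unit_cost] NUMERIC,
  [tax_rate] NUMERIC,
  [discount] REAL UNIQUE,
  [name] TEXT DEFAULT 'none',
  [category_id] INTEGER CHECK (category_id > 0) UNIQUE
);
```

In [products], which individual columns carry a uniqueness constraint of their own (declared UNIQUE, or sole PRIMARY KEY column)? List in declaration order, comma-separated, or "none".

- priority: declared UNIQUE → unique.
- stock: no UNIQUE or single-column PK constraint.
- barcode: declared UNIQUE → unique.
- weight: no UNIQUE or single-column PK constraint.
- region: declared UNIQUE → unique.
- carrier: no UNIQUE or single-column PK constraint.
- name: no UNIQUE or single-column PK constraint.
- quantity: no UNIQUE or single-column PK constraint.
- code: single-column PRIMARY KEY → unique.
- product_id: no UNIQUE or single-column PK constraint.

priority, barcode, region, code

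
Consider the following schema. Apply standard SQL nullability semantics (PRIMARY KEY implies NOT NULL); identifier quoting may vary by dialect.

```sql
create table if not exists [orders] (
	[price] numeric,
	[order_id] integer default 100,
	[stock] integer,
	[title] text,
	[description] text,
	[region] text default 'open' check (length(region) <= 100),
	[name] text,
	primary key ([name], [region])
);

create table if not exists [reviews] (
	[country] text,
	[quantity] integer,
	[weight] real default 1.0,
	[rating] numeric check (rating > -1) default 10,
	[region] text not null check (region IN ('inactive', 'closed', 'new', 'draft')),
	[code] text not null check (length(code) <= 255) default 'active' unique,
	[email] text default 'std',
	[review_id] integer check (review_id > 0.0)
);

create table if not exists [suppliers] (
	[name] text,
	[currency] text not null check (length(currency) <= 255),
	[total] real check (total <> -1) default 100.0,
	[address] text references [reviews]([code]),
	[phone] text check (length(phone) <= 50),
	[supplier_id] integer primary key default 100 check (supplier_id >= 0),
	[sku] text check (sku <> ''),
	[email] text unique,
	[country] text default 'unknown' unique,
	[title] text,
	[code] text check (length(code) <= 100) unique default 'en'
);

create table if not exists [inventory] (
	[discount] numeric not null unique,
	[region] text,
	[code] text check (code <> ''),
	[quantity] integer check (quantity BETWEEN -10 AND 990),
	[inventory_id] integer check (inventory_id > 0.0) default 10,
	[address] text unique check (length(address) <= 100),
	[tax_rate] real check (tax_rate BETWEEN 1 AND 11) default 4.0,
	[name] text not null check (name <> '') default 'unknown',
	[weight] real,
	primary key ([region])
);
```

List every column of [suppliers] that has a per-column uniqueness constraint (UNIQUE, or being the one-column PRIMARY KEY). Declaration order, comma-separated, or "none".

- name: no UNIQUE or single-column PK constraint.
- currency: no UNIQUE or single-column PK constraint.
- total: no UNIQUE or single-column PK constraint.
- address: no UNIQUE or single-column PK constraint.
- phone: no UNIQUE or single-column PK constraint.
- supplier_id: single-column PRIMARY KEY → unique.
- sku: no UNIQUE or single-column PK constraint.
- email: declared UNIQUE → unique.
- country: declared UNIQUE → unique.
- title: no UNIQUE or single-column PK constraint.
- code: declared UNIQUE → unique.

supplier_id, email, country, code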